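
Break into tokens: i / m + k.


Scan left to right, longest-match per lexeme
Tokens: ID(i), OP(/), ID(m), OP(+), ID(k)


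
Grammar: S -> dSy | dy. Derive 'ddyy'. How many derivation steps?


Derivation: S => dSy => ddyy
Steps: 2


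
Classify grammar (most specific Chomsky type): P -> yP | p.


Right-linear: every RHS is a terminal or a terminal followed by one nonterminal
Classification: Type 3 (Regular)


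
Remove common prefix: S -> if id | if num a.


Common prefix: 'if'
Factored: S -> if S', S' -> id | num a


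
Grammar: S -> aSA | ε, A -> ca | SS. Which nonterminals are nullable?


A nonterminal is nullable iff some alternative derives ε (directly, or every symbol in it is nullable)
Nullable: {A, S}


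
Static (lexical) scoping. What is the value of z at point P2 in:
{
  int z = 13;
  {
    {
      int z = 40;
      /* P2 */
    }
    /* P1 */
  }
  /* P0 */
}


z declared in the same block as P2
z = 40


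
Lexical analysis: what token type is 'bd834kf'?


Pattern: letter/underscore followed by alphanumerics, not a keyword
Type: IDENTIFIER


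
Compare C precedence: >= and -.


'-' is additive (level 9); '>=' is relational (level 7)
Higher level binds tighter
'-' has higher precedence than '>='


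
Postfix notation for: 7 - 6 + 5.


Left to right (same or higher precedence on left)
Postfix: 7 6 - 5 +


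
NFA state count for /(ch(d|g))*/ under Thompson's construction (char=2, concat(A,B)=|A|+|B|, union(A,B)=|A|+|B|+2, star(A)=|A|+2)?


Syntax tree has 4 char leaf(s), 1 union(s), 1 star(s)
chars contribute 4×2 = 8; each union adds +2; each star adds +2
Total: 8 + 2 + 2 = 12 states


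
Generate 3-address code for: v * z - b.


Break into single-operator statements:
t1 = v * z
t2 = t1 - b


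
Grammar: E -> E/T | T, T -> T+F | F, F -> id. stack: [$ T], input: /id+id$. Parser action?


lookahead ∉ {+} so T won't extend; reduce E -> T
Action: reduce (E -> T)


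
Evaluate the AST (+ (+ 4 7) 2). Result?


Evaluate inner: (+ 4 7) = 11
Evaluate root: (+ 11 2) = 13
Result: 13


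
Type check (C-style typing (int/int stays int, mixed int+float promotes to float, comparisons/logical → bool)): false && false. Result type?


Operand types: bool && bool
Rule: logical operators take bool operands and yield bool
Result type: bool


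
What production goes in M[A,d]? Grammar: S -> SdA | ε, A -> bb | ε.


For [A, d]: ε is nullable and 'd' ∈ FOLLOW(A)
Entry: A -> ε


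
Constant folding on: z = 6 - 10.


6 - 10 = -4 at compile time
Optimized: z = -4


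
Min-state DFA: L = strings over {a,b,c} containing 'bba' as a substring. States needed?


KMP-style automaton: 3 progress states + 1 absorbing accept = 4
Minimal DFA: 4 states


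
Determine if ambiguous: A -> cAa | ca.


balanced c^n…a^n: each string has a unique parse
Unambiguous


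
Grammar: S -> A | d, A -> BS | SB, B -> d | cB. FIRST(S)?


Per alternative of S: FIRST(A) = {c, d}; FIRST(d) = {d}
FIRST(S) = {c, d}


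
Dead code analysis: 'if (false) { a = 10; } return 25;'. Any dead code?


condition is constant false, so the whole block is unreachable
Dead: 'if (false) { a = 10; }'


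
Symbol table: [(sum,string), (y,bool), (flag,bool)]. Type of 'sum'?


Lookup 'sum' → type string


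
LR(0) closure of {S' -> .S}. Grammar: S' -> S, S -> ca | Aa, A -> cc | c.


Start: S' -> .S
For each item with dot before a nonterminal B, add B -> .γ for every B-production
Closure: [S' -> .S, S -> .ca, S -> .Aa, A -> .cc, A -> .c]


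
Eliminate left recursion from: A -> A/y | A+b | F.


Left-recursive alternatives: A/y, A+b; non-recursive: F
Introduce A': A -> FA', A' -> /yA' | +bA' | ε


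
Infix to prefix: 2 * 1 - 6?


left-to-right (same/higher precedence on left): tree is (- (* 2 1) 6)
Prefix: - * 2 1 6


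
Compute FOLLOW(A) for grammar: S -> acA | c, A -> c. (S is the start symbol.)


$ ∈ FOLLOW(S). For each A -> αBβ: add FIRST(β)\{ε} to FOLLOW(B); if β nullable, add FOLLOW(A).
FOLLOW(A) = {$}


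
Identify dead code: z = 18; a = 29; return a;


z is assigned but never read
Dead: 'z = 18'


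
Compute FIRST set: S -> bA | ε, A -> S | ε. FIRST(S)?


Per alternative of S: FIRST(bA) = {b}; FIRST(ε) = {ε}
FIRST(S) = {b, ε}


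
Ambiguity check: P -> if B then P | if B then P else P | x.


dangling else: 'if B then if B then x else x' parses two ways
Ambiguous


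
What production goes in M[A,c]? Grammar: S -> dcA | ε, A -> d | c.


For [A, c]: 'c' ∈ FIRST(c)
Entry: A -> c


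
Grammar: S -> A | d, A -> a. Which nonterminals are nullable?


A nonterminal is nullable iff some alternative derives ε (directly, or every symbol in it is nullable)
Nullable: {}


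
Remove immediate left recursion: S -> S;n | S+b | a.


Left-recursive alternatives: S;n, S+b; non-recursive: a
Introduce S': S -> aS', S' -> ;nS' | +bS' | ε


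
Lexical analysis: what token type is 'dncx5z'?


Pattern: letter/underscore followed by alphanumerics, not a keyword
Type: IDENTIFIER


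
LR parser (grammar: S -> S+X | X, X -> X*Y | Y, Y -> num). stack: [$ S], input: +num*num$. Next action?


shift '+' to continue S -> S+X
Action: shift


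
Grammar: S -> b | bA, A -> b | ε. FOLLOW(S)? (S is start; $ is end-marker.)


$ ∈ FOLLOW(S). For each A -> αBβ: add FIRST(β)\{ε} to FOLLOW(B); if β nullable, add FOLLOW(A).
FOLLOW(S) = {$}


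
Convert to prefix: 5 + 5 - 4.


left-to-right (same/higher precedence on left): tree is (- (+ 5 5) 4)
Prefix: - + 5 5 4


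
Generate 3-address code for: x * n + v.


Break into single-operator statements:
t1 = x * n
t2 = t1 + v


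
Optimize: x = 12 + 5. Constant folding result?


12 + 5 = 17 at compile time
Optimized: x = 17


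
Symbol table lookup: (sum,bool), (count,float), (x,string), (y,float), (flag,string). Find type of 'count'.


Lookup 'count' → type float


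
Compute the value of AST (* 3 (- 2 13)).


Evaluate inner: (- 2 13) = -11
Evaluate root: (* 3 -11) = -33
Result: -33


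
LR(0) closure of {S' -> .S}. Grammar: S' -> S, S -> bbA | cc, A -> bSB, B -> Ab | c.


Start: S' -> .S
For each item with dot before a nonterminal B, add B -> .γ for every B-production
Closure: [S' -> .S, S -> .bbA, S -> .cc]


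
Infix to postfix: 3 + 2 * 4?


* has higher precedence, evaluate 2*4 first
Postfix: 3 2 4 * +


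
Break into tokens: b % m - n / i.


Scan left to right, longest-match per lexeme
Tokens: ID(b), OP(%), ID(m), OP(-), ID(n), OP(/), ID(i)


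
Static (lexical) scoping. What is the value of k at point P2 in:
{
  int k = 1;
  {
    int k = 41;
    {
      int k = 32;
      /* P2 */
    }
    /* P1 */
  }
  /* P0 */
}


k declared in the same block as P2
k = 32


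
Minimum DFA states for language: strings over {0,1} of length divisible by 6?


Track length mod 6: states 0..5, accept at 0
Minimal DFA: 6 states


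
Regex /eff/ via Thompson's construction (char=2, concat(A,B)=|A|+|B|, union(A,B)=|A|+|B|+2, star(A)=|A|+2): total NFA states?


Syntax tree has 3 char leaf(s), 0 union(s), 0 star(s)
chars contribute 3×2 = 6; each union adds +2; each star adds +2
Total: 6 + 0 + 0 = 6 states


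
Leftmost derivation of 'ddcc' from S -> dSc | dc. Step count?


Derivation: S => dSc => ddcc
Steps: 2


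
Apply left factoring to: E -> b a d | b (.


Common prefix: 'b'
Factored: E -> b E', E' -> a d | (


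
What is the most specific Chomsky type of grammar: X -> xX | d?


Right-linear: every RHS is a terminal or a terminal followed by one nonterminal
Classification: Type 3 (Regular)


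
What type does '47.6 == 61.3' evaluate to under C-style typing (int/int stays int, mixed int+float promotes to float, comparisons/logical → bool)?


Operand types: float == float
Rule: comparison yields bool
Result type: bool


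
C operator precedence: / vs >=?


'/' is multiplicative (level 10); '>=' is relational (level 7)
Higher level binds tighter
'/' has higher precedence than '>='


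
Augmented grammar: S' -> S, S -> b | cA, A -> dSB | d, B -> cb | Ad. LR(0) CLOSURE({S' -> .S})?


Start: S' -> .S
For each item with dot before a nonterminal B, add B -> .γ for every B-production
Closure: [S' -> .S, S -> .b, S -> .cA]


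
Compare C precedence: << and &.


'<<' is shift (level 8); '&' is bitwise AND (level 5)
Higher level binds tighter
'<<' has higher precedence than '&'


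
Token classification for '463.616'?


Pattern: digits with a decimal point
Type: FLOAT_LITERAL


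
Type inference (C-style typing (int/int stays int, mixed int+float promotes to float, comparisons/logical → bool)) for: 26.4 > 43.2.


Operand types: float > float
Rule: comparison yields bool
Result type: bool


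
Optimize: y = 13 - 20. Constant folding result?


13 - 20 = -7 at compile time
Optimized: y = -7


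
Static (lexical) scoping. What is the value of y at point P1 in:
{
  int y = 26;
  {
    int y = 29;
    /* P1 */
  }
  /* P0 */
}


y declared in the same block as P1
y = 29


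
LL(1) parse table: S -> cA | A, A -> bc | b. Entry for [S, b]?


For [S, b]: 'b' ∈ FIRST(A)
Entry: S -> A


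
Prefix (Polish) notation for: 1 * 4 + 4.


left-to-right (same/higher precedence on left): tree is (+ (* 1 4) 4)
Prefix: + * 1 4 4


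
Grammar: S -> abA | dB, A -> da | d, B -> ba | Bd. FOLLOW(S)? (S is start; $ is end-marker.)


$ ∈ FOLLOW(S). For each A -> αBβ: add FIRST(β)\{ε} to FOLLOW(B); if β nullable, add FOLLOW(A).
FOLLOW(S) = {$}


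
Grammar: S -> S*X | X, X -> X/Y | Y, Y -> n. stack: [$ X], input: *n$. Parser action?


lookahead ∉ {/} so X won't extend; reduce S -> X
Action: reduce (S -> X)


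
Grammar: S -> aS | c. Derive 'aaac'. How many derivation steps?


Derivation: S => aS => aaS => aaaS => aaac
Steps: 4


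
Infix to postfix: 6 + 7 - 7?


Left to right (same or higher precedence on left)
Postfix: 6 7 + 7 -


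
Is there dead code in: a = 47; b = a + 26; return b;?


a is read by b's definition; b is returned
No dead code


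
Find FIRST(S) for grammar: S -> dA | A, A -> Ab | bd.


Per alternative of S: FIRST(dA) = {d}; FIRST(A) = {b}
FIRST(S) = {b, d}


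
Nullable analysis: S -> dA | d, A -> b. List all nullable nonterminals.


A nonterminal is nullable iff some alternative derives ε (directly, or every symbol in it is nullable)
Nullable: {}


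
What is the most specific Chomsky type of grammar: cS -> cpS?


LHS has context (more than one symbol) and |LHS| ≤ |RHS|
Classification: Type 1 (Context-Sensitive)


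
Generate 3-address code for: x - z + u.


Break into single-operator statements:
t1 = x - z
t2 = t1 + u


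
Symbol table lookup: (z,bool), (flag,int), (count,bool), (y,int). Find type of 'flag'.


Lookup 'flag' → type int


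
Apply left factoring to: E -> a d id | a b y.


Common prefix: 'a'
Factored: E -> a E', E' -> d id | b y


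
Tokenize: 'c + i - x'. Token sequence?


Scan left to right, longest-match per lexeme
Tokens: ID(c), OP(+), ID(i), OP(-), ID(x)


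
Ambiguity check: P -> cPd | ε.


balanced c^n…d^n: each string has a unique parse
Unambiguous


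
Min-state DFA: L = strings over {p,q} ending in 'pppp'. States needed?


Track the longest suffix of input matching a prefix of 'pppp': 5 classes (prefixes of length 0..4)
Minimal DFA: 5 states


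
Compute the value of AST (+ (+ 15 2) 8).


Evaluate inner: (+ 15 2) = 17
Evaluate root: (+ 17 8) = 25
Result: 25


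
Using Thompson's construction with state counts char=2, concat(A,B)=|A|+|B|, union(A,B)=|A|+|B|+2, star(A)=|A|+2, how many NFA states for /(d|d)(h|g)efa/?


Syntax tree has 7 char leaf(s), 2 union(s), 0 star(s)
chars contribute 7×2 = 14; each union adds +2; each star adds +2
Total: 14 + 4 + 0 = 18 states


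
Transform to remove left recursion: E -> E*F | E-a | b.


Left-recursive alternatives: E*F, E-a; non-recursive: b
Introduce E': E -> bE', E' -> *FE' | -aE' | ε


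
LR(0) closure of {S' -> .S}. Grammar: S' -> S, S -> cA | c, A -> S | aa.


Start: S' -> .S
For each item with dot before a nonterminal B, add B -> .γ for every B-production
Closure: [S' -> .S, S -> .cA, S -> .c]


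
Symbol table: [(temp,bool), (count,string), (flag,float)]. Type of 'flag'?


Lookup 'flag' → type float


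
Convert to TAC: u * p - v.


Break into single-operator statements:
t1 = u * p
t2 = t1 - v


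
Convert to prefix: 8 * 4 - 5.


left-to-right (same/higher precedence on left): tree is (- (* 8 4) 5)
Prefix: - * 8 4 5


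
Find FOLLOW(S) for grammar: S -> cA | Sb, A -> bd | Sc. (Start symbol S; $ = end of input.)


$ ∈ FOLLOW(S). For each A -> αBβ: add FIRST(β)\{ε} to FOLLOW(B); if β nullable, add FOLLOW(A).
FOLLOW(S) = {$, b, c}


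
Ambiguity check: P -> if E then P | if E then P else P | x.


dangling else: 'if E then if E then x else x' parses two ways
Ambiguous


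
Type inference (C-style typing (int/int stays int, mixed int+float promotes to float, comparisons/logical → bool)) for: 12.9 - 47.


Operand types: float - int
Rule: mixed int/float promotes to float; int/int stays int
Result type: float


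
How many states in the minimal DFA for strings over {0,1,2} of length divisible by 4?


Track length mod 4: states 0..3, accept at 0
Minimal DFA: 4 states


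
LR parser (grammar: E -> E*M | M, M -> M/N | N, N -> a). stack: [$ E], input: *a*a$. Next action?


shift '*' to continue E -> E*M
Action: shift


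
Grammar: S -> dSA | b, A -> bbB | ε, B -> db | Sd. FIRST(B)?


Per alternative of B: FIRST(db) = {d}; FIRST(Sd) = {b, d}
FIRST(B) = {b, d}


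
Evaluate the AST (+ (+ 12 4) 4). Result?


Evaluate inner: (+ 12 4) = 16
Evaluate root: (+ 16 4) = 20
Result: 20


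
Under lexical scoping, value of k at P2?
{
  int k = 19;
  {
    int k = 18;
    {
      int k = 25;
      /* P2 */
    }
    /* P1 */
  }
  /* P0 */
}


k declared in the same block as P2
k = 25


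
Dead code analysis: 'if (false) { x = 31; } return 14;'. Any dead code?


condition is constant false, so the whole block is unreachable
Dead: 'if (false) { x = 31; }'


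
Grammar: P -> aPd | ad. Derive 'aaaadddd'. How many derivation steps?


Derivation: P => aPd => aaPdd => aaaPddd => aaaadddd
Steps: 4


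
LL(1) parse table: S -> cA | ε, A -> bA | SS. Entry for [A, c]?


For [A, c]: 'c' ∈ FIRST(SS)
Entry: A -> SS


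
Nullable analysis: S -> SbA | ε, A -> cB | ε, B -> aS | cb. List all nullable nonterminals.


A nonterminal is nullable iff some alternative derives ε (directly, or every symbol in it is nullable)
Nullable: {A, S}


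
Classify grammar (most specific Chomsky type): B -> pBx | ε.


Single nonterminal LHS, but p^n x^n is not regular
Classification: Type 2 (Context-Free)


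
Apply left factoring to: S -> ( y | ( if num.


Common prefix: '('
Factored: S -> ( S', S' -> y | if num


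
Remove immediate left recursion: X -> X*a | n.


Left-recursive alternatives: X*a; non-recursive: n
Introduce X': X -> nX', X' -> *aX' | ε


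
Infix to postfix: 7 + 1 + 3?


Left to right (same or higher precedence on left)
Postfix: 7 1 + 3 +


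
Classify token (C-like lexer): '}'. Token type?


Pattern: delimiter/punctuation
Type: PUNCTUATION


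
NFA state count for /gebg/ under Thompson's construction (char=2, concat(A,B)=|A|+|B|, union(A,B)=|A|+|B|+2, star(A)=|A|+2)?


Syntax tree has 4 char leaf(s), 0 union(s), 0 star(s)
chars contribute 4×2 = 8; each union adds +2; each star adds +2
Total: 8 + 0 + 0 = 8 states


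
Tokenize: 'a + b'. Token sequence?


Scan left to right, longest-match per lexeme
Tokens: ID(a), OP(+), ID(b)


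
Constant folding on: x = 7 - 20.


7 - 20 = -13 at compile time
Optimized: x = -13


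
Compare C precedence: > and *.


'*' is multiplicative (level 10); '>' is relational (level 7)
Higher level binds tighter
'*' has higher precedence than '>'


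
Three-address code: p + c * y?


Break into single-operator statements:
t1 = c * y
t2 = p + t1


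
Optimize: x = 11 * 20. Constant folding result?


11 * 20 = 220 at compile time
Optimized: x = 220


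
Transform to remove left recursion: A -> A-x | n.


Left-recursive alternatives: A-x; non-recursive: n
Introduce A': A -> nA', A' -> -xA' | ε


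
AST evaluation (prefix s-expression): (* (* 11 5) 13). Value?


Evaluate inner: (* 11 5) = 55
Evaluate root: (* 55 13) = 715
Result: 715


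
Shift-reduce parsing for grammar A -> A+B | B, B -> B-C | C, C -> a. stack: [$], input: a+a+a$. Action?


no handle on stack; shift 'a'
Action: shift


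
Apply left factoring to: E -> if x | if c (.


Common prefix: 'if'
Factored: E -> if E', E' -> x | c (


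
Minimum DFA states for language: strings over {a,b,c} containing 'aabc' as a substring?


KMP-style automaton: 4 progress states + 1 absorbing accept = 5
Minimal DFA: 5 states


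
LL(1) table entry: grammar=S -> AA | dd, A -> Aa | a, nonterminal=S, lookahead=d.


For [S, d]: 'd' ∈ FIRST(dd)
Entry: S -> dd


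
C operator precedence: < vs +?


'+' is additive (level 9); '<' is relational (level 7)
Higher level binds tighter
'+' has higher precedence than '<'


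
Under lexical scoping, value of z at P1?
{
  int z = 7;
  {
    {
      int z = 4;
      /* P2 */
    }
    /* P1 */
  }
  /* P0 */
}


P1's block does not declare z; resolves to the enclosing declaration at depth 0
z = 7


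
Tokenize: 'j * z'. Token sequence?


Scan left to right, longest-match per lexeme
Tokens: ID(j), OP(*), ID(z)


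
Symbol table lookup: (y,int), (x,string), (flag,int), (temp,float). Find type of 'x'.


Lookup 'x' → type string


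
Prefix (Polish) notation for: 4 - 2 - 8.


left-to-right (same/higher precedence on left): tree is (- (- 4 2) 8)
Prefix: - - 4 2 8


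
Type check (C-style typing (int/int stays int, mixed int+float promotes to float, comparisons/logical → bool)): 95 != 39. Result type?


Operand types: int != int
Rule: comparison yields bool
Result type: bool


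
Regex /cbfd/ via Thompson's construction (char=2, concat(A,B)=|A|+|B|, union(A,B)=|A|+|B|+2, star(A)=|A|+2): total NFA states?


Syntax tree has 4 char leaf(s), 0 union(s), 0 star(s)
chars contribute 4×2 = 8; each union adds +2; each star adds +2
Total: 8 + 0 + 0 = 8 states


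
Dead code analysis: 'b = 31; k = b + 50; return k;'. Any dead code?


b is read by k's definition; k is returned
No dead code


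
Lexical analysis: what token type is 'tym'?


Pattern: letter/underscore followed by alphanumerics, not a keyword
Type: IDENTIFIER


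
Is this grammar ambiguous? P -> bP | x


right-linear, alternatives start with distinct terminals 'b' vs 'x': unique leftmost derivation
Unambiguous


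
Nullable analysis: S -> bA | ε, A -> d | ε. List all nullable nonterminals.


A nonterminal is nullable iff some alternative derives ε (directly, or every symbol in it is nullable)
Nullable: {A, S}


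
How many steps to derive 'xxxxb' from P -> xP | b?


Derivation: P => xP => xxP => xxxP => xxxxP => xxxxb
Steps: 5


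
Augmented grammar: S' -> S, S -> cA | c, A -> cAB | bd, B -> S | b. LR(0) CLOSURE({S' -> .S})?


Start: S' -> .S
For each item with dot before a nonterminal B, add B -> .γ for every B-production
Closure: [S' -> .S, S -> .cA, S -> .c]


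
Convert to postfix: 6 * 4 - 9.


Left to right (same or higher precedence on left)
Postfix: 6 4 * 9 -


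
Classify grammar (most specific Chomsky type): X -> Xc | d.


Left-linear: every RHS is a terminal or one nonterminal followed by a terminal
Classification: Type 3 (Regular)


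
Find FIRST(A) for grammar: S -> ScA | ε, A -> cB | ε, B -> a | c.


Per alternative of A: FIRST(cB) = {c}; FIRST(ε) = {ε}
FIRST(A) = {c, ε}


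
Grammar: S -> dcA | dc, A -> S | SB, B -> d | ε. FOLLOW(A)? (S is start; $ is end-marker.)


$ ∈ FOLLOW(S). For each A -> αBβ: add FIRST(β)\{ε} to FOLLOW(B); if β nullable, add FOLLOW(A).
FOLLOW(A) = {$, d}


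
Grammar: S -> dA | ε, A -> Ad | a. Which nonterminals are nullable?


A nonterminal is nullable iff some alternative derives ε (directly, or every symbol in it is nullable)
Nullable: {S}


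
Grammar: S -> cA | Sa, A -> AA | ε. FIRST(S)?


Per alternative of S: FIRST(cA) = {c}; FIRST(Sa) = {c}
FIRST(S) = {c}


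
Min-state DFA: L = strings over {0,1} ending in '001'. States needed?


Track the longest suffix of input matching a prefix of '001': 4 classes (prefixes of length 0..3)
Minimal DFA: 4 states


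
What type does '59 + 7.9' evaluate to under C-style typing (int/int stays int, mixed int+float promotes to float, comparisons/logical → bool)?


Operand types: int + float
Rule: mixed int/float promotes to float; int/int stays int
Result type: float


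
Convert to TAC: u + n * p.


Break into single-operator statements:
t1 = n * p
t2 = u + t1


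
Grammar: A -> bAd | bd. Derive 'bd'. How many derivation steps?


Derivation: A => bd
Steps: 1


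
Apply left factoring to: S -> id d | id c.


Common prefix: 'id'
Factored: S -> id S', S' -> d | c


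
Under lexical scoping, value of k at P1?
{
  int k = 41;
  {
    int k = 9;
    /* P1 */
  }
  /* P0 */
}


k declared in the same block as P1
k = 9


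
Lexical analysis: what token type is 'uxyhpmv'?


Pattern: letter/underscore followed by alphanumerics, not a keyword
Type: IDENTIFIER


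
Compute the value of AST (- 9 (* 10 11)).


Evaluate inner: (* 10 11) = 110
Evaluate root: (- 9 110) = -101
Result: -101


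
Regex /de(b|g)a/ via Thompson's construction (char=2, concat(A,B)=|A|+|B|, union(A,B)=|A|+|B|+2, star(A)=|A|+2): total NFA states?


Syntax tree has 5 char leaf(s), 1 union(s), 0 star(s)
chars contribute 5×2 = 10; each union adds +2; each star adds +2
Total: 10 + 2 + 0 = 12 states


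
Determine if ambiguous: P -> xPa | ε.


balanced x^n…a^n: each string has a unique parse
Unambiguous


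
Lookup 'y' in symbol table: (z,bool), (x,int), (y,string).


Lookup 'y' → type string


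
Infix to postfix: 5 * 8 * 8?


Left to right (same or higher precedence on left)
Postfix: 5 8 * 8 *


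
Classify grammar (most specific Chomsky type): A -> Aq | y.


Left-linear: every RHS is a terminal or one nonterminal followed by a terminal
Classification: Type 3 (Regular)


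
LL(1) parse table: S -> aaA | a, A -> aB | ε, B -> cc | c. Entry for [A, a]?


For [A, a]: 'a' ∈ FIRST(aB)
Entry: A -> aB


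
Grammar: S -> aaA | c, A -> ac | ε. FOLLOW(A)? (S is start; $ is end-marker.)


$ ∈ FOLLOW(S). For each A -> αBβ: add FIRST(β)\{ε} to FOLLOW(B); if β nullable, add FOLLOW(A).
FOLLOW(A) = {$}


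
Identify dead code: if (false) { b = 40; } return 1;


condition is constant false, so the whole block is unreachable
Dead: 'if (false) { b = 40; }'


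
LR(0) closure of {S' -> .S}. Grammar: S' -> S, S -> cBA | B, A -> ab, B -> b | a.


Start: S' -> .S
For each item with dot before a nonterminal B, add B -> .γ for every B-production
Closure: [S' -> .S, S -> .cBA, S -> .B, B -> .b, B -> .a]


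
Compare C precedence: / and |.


'/' is multiplicative (level 10); '|' is bitwise OR (level 3)
Higher level binds tighter
'/' has higher precedence than '|'


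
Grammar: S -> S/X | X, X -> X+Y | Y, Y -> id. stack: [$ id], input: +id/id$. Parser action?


'id' on top is the handle for Y -> id
Action: reduce (Y -> id)


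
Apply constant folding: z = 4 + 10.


4 + 10 = 14 at compile time
Optimized: z = 14


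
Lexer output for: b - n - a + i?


Scan left to right, longest-match per lexeme
Tokens: ID(b), OP(-), ID(n), OP(-), ID(a), OP(+), ID(i)


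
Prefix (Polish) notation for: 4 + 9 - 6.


left-to-right (same/higher precedence on left): tree is (- (+ 4 9) 6)
Prefix: - + 4 9 6


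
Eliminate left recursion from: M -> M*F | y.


Left-recursive alternatives: M*F; non-recursive: y
Introduce M': M -> yM', M' -> *FM' | ε


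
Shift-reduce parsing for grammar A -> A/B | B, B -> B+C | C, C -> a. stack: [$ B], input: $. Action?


lookahead ∉ {+} so B won't extend; reduce A -> B
Action: reduce (A -> B)


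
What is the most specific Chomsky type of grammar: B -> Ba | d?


Left-linear: every RHS is a terminal or one nonterminal followed by a terminal
Classification: Type 3 (Regular)


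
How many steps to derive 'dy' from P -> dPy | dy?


Derivation: P => dy
Steps: 1


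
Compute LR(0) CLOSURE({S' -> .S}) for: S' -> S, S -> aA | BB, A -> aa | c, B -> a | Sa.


Start: S' -> .S
For each item with dot before a nonterminal B, add B -> .γ for every B-production
Closure: [S' -> .S, S -> .aA, S -> .BB, B -> .a, B -> .Sa]


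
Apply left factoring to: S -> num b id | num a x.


Common prefix: 'num'
Factored: S -> num S', S' -> b id | a x


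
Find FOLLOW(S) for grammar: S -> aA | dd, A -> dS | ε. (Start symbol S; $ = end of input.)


$ ∈ FOLLOW(S). For each A -> αBβ: add FIRST(β)\{ε} to FOLLOW(B); if β nullable, add FOLLOW(A).
FOLLOW(S) = {$}


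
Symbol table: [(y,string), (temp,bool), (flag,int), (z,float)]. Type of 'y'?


Lookup 'y' → type string


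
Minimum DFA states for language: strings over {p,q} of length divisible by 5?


Track length mod 5: states 0..4, accept at 0
Minimal DFA: 5 states


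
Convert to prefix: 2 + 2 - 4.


left-to-right (same/higher precedence on left): tree is (- (+ 2 2) 4)
Prefix: - + 2 2 4


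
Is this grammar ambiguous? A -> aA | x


right-linear, alternatives start with distinct terminals 'a' vs 'x': unique leftmost derivation
Unambiguous


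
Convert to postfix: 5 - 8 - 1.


Left to right (same or higher precedence on left)
Postfix: 5 8 - 1 -


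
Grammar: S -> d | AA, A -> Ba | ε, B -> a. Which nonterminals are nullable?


A nonterminal is nullable iff some alternative derives ε (directly, or every symbol in it is nullable)
Nullable: {A, S}


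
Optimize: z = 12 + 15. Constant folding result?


12 + 15 = 27 at compile time
Optimized: z = 27


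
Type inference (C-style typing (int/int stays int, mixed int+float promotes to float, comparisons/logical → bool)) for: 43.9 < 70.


Operand types: float < int
Rule: comparison yields bool
Result type: bool


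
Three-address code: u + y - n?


Break into single-operator statements:
t1 = u + y
t2 = t1 - n


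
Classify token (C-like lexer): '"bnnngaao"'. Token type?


Pattern: double-quoted sequence
Type: STRING_LITERAL


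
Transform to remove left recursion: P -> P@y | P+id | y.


Left-recursive alternatives: P@y, P+id; non-recursive: y
Introduce P': P -> yP', P' -> @yP' | +idP' | ε


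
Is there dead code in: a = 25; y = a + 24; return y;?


a is read by y's definition; y is returned
No dead code


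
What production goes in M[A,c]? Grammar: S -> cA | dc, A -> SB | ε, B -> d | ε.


For [A, c]: 'c' ∈ FIRST(SB)
Entry: A -> SB


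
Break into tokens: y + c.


Scan left to right, longest-match per lexeme
Tokens: ID(y), OP(+), ID(c)


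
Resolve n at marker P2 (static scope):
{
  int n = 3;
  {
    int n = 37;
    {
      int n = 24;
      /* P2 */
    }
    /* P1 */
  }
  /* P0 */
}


n declared in the same block as P2
n = 24


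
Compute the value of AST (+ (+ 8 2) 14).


Evaluate inner: (+ 8 2) = 10
Evaluate root: (+ 10 14) = 24
Result: 24


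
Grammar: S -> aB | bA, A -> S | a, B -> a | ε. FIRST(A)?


Per alternative of A: FIRST(S) = {a, b}; FIRST(a) = {a}
FIRST(A) = {a, b}


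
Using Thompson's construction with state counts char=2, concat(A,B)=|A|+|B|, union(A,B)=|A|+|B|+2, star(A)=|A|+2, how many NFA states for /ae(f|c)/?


Syntax tree has 4 char leaf(s), 1 union(s), 0 star(s)
chars contribute 4×2 = 8; each union adds +2; each star adds +2
Total: 8 + 2 + 0 = 10 states


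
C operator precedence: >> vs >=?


'>>' is shift (level 8); '>=' is relational (level 7)
Higher level binds tighter
'>>' has higher precedence than '>='


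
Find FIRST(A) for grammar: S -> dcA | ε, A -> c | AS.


Per alternative of A: FIRST(c) = {c}; FIRST(AS) = {c}
FIRST(A) = {c}


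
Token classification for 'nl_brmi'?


Pattern: letter/underscore followed by alphanumerics, not a keyword
Type: IDENTIFIER


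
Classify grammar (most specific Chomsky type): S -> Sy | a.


Left-linear: every RHS is a terminal or one nonterminal followed by a terminal
Classification: Type 3 (Regular)


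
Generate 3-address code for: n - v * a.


Break into single-operator statements:
t1 = v * a
t2 = n - t1


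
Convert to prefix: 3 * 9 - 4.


left-to-right (same/higher precedence on left): tree is (- (* 3 9) 4)
Prefix: - * 3 9 4


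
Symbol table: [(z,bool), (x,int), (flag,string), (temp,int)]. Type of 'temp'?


Lookup 'temp' → type int


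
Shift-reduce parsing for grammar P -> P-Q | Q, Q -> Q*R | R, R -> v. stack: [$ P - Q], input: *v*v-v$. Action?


'*' can extend Q; shift to build Q -> Q*R
Action: shift


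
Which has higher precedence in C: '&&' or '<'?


'<' is relational (level 7); '&&' is logical AND (level 2)
Higher level binds tighter
'<' has higher precedence than '&&'


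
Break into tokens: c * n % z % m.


Scan left to right, longest-match per lexeme
Tokens: ID(c), OP(*), ID(n), OP(%), ID(z), OP(%), ID(m)


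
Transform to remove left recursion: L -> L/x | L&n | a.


Left-recursive alternatives: L/x, L&n; non-recursive: a
Introduce L': L -> aL', L' -> /xL' | &nL' | ε


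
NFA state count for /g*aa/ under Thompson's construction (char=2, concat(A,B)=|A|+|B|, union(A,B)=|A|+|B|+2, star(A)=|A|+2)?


Syntax tree has 3 char leaf(s), 0 union(s), 1 star(s)
chars contribute 3×2 = 6; each union adds +2; each star adds +2
Total: 6 + 0 + 2 = 8 states


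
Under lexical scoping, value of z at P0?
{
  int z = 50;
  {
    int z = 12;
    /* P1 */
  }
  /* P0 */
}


z declared in the same block as P0
z = 50


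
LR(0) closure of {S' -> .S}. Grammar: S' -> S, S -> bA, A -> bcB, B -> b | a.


Start: S' -> .S
For each item with dot before a nonterminal B, add B -> .γ for every B-production
Closure: [S' -> .S, S -> .bA]


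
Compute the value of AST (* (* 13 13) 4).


Evaluate inner: (* 13 13) = 169
Evaluate root: (* 169 4) = 676
Result: 676


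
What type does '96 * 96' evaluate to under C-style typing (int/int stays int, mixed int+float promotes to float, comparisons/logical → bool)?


Operand types: int * int
Rule: mixed int/float promotes to float; int/int stays int
Result type: int


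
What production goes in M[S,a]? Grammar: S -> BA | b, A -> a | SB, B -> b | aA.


For [S, a]: 'a' ∈ FIRST(BA)
Entry: S -> BA


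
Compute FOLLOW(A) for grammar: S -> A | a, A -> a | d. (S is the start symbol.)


$ ∈ FOLLOW(S). For each A -> αBβ: add FIRST(β)\{ε} to FOLLOW(B); if β nullable, add FOLLOW(A).
FOLLOW(A) = {$}


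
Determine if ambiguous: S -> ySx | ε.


balanced y^n…x^n: each string has a unique parse
Unambiguous


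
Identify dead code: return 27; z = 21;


statement follows a return and is unreachable
Dead: 'z = 21'


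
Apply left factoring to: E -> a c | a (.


Common prefix: 'a'
Factored: E -> a E', E' -> c | (


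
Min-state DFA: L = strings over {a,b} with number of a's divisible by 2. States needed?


Track (count of a) mod 2: states 0..1, accept at 0
Minimal DFA: 2 states


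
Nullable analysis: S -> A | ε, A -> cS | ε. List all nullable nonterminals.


A nonterminal is nullable iff some alternative derives ε (directly, or every symbol in it is nullable)
Nullable: {A, S}


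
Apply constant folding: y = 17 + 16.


17 + 16 = 33 at compile time
Optimized: y = 33


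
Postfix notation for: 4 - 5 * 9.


* has higher precedence, evaluate 5*9 first
Postfix: 4 5 9 * -


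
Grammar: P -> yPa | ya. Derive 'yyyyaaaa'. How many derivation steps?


Derivation: P => yPa => yyPaa => yyyPaaa => yyyyaaaa
Steps: 4


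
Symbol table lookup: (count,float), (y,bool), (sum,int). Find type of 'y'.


Lookup 'y' → type bool


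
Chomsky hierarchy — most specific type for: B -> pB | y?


Right-linear: every RHS is a terminal or a terminal followed by one nonterminal
Classification: Type 3 (Regular)


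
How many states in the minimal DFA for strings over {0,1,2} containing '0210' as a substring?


KMP-style automaton: 4 progress states + 1 absorbing accept = 5
Minimal DFA: 5 states


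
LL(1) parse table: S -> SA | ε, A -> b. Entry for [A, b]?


For [A, b]: 'b' ∈ FIRST(b)
Entry: A -> b


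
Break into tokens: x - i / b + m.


Scan left to right, longest-match per lexeme
Tokens: ID(x), OP(-), ID(i), OP(/), ID(b), OP(+), ID(m)


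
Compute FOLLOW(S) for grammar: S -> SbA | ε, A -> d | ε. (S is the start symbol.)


$ ∈ FOLLOW(S). For each A -> αBβ: add FIRST(β)\{ε} to FOLLOW(B); if β nullable, add FOLLOW(A).
FOLLOW(S) = {$, b}


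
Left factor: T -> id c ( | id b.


Common prefix: 'id'
Factored: T -> id T', T' -> c ( | b


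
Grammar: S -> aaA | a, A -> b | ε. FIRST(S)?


Per alternative of S: FIRST(aaA) = {a}; FIRST(a) = {a}
FIRST(S) = {a}


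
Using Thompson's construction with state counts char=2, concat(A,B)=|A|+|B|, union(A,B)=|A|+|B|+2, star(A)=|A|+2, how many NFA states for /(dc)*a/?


Syntax tree has 3 char leaf(s), 0 union(s), 1 star(s)
chars contribute 3×2 = 6; each union adds +2; each star adds +2
Total: 6 + 0 + 2 = 8 states


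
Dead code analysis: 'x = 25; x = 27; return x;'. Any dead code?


first assignment to x is overwritten before any read
Dead: 'x = 25'


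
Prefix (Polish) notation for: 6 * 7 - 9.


left-to-right (same/higher precedence on left): tree is (- (* 6 7) 9)
Prefix: - * 6 7 9


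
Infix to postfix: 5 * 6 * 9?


Left to right (same or higher precedence on left)
Postfix: 5 6 * 9 *


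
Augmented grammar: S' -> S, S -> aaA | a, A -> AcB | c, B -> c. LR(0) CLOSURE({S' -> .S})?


Start: S' -> .S
For each item with dot before a nonterminal B, add B -> .γ for every B-production
Closure: [S' -> .S, S -> .aaA, S -> .a]


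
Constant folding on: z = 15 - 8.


15 - 8 = 7 at compile time
Optimized: z = 7


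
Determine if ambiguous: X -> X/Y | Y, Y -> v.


precedence layered via separate nonterminal Y: deterministic
Unambiguous


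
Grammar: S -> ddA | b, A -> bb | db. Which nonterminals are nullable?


A nonterminal is nullable iff some alternative derives ε (directly, or every symbol in it is nullable)
Nullable: {}


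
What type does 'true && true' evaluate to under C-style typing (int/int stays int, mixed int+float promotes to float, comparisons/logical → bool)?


Operand types: bool && bool
Rule: logical operators take bool operands and yield bool
Result type: bool


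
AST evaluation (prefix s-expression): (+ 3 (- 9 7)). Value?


Evaluate inner: (- 9 7) = 2
Evaluate root: (+ 3 2) = 5
Result: 5


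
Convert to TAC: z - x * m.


Break into single-operator statements:
t1 = x * m
t2 = z - t1


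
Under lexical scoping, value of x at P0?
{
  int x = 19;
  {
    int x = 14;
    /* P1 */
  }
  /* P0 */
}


x declared in the same block as P0
x = 19


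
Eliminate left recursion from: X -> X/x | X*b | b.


Left-recursive alternatives: X/x, X*b; non-recursive: b
Introduce X': X -> bX', X' -> /xX' | *bX' | ε


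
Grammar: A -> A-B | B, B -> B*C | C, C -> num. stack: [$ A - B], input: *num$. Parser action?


'*' can extend B; shift to build B -> B*C
Action: shift


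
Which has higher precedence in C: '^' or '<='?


'<=' is relational (level 7); '^' is bitwise XOR (level 4)
Higher level binds tighter
'<=' has higher precedence than '^'


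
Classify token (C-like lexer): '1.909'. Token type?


Pattern: digits with a decimal point
Type: FLOAT_LITERAL


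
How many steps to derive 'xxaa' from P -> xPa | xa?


Derivation: P => xPa => xxaa
Steps: 2


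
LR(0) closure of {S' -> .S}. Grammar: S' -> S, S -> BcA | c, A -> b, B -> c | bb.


Start: S' -> .S
For each item with dot before a nonterminal B, add B -> .γ for every B-production
Closure: [S' -> .S, S -> .BcA, S -> .c, B -> .c, B -> .bb]


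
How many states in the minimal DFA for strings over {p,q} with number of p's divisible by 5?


Track (count of p) mod 5: states 0..4, accept at 0
Minimal DFA: 5 states


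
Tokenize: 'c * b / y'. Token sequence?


Scan left to right, longest-match per lexeme
Tokens: ID(c), OP(*), ID(b), OP(/), ID(y)


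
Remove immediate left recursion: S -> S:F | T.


Left-recursive alternatives: S:F; non-recursive: T
Introduce S': S -> TS', S' -> :FS' | ε


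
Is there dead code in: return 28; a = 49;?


statement follows a return and is unreachable
Dead: 'a = 49'


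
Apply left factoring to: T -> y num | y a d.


Common prefix: 'y'
Factored: T -> y T', T' -> num | a d


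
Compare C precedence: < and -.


'-' is additive (level 9); '<' is relational (level 7)
Higher level binds tighter
'-' has higher precedence than '<'


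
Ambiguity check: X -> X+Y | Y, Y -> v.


precedence layered via separate nonterminal Y: deterministic
Unambiguous


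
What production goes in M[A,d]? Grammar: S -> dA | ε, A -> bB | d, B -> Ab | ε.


For [A, d]: 'd' ∈ FIRST(d)
Entry: A -> d


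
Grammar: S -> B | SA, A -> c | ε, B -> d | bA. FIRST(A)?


Per alternative of A: FIRST(c) = {c}; FIRST(ε) = {ε}
FIRST(A) = {c, ε}


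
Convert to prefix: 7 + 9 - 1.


left-to-right (same/higher precedence on left): tree is (- (+ 7 9) 1)
Prefix: - + 7 9 1


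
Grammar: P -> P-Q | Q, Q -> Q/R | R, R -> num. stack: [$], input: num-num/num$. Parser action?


no handle on stack; shift 'num'
Action: shift


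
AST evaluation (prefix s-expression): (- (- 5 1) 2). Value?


Evaluate inner: (- 5 1) = 4
Evaluate root: (- 4 2) = 2
Result: 2


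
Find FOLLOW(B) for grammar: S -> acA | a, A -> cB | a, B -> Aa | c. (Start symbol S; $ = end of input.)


$ ∈ FOLLOW(S). For each A -> αBβ: add FIRST(β)\{ε} to FOLLOW(B); if β nullable, add FOLLOW(A).
FOLLOW(B) = {$, a}


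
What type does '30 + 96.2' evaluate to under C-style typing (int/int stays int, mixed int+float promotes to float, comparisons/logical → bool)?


Operand types: int + float
Rule: mixed int/float promotes to float; int/int stays int
Result type: float


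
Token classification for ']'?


Pattern: delimiter/punctuation
Type: PUNCTUATION


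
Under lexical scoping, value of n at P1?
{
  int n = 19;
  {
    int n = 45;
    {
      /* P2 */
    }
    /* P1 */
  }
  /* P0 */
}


n declared in the same block as P1
n = 45


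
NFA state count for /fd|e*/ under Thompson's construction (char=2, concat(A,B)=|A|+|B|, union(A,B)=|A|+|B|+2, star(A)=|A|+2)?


Syntax tree has 3 char leaf(s), 1 union(s), 1 star(s)
chars contribute 3×2 = 6; each union adds +2; each star adds +2
Total: 6 + 2 + 2 = 10 states


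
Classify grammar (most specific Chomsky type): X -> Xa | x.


Left-linear: every RHS is a terminal or one nonterminal followed by a terminal
Classification: Type 3 (Regular)
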